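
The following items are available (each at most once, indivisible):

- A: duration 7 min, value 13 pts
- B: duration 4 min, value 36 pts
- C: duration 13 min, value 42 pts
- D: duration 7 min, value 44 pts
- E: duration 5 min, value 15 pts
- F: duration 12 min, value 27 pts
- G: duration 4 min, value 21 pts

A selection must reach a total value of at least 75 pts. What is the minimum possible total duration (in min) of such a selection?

Subsets with value ≥ 75, sorted by total duration:
- B+D: duration 11, value 80
- B+D+G: duration 15, value 101
- B+D+E: duration 16, value 95
- D+E+G: duration 16, value 80
Minimum duration: 11 min.

11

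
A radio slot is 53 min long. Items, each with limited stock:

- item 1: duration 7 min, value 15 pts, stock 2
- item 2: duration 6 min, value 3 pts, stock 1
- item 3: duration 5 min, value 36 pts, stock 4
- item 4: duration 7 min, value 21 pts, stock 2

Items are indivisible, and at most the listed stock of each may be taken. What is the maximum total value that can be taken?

Top feasible selections:
- 2×item 1 + 4×item 3 + 2×item 4: duration 48, value 216
- 1×item 1 + 1×item 2 + 4×item 3 + 2×item 4: duration 47, value 204
- 1×item 1 + 4×item 3 + 2×item 4: duration 41, value 201
Best: 216 pts.

216 pts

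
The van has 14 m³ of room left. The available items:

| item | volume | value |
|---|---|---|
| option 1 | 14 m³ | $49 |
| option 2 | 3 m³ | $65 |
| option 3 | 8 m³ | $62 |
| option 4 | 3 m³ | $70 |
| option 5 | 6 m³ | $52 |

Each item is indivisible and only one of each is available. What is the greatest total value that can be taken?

Check high-value combinations within 14 m³:
- option 2+option 3+option 4: volume 3+8+3=14, value 65+62+70=197
- option 2+option 4+option 5: volume 3+3+6=12, value 65+70+52=187
- option 2+option 4: volume 3+3=6, value 65+70=135
Best: $197.

$197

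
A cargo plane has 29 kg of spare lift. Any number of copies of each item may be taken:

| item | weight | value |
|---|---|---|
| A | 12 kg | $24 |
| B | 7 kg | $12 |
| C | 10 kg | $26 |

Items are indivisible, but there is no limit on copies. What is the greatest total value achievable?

$64

Best value-per-unit is C at 26/10; filling with it alone gives 2×26 = 52.
Optimal mix: 1×B + 2×C → weight 27, value 64.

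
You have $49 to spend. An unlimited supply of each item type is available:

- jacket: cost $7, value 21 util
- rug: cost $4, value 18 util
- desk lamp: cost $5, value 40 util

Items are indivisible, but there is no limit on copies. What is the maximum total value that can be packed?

Best value-per-unit is desk lamp at 40/5; filling with it alone gives 9×40 = 360.
Optimal mix: 1×rug + 9×desk lamp → cost 49, value 378.

378 util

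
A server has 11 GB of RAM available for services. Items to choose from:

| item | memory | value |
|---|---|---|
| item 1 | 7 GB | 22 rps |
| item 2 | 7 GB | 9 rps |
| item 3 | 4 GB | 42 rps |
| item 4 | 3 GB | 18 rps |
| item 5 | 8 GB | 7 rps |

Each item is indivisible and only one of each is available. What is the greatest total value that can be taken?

64 rps

This is a 0/1 knapsack; check combinations near the capacity.
- item 1+item 3: memory 7+4=11, value 22+42=64
- item 3+item 4: memory 4+3=7, value 42+18=60
- item 2+item 3: memory 7+4=11, value 9+42=51
- item 3: memory 4, value 42
- item 1+item 4: memory 7+3=10, value 22+18=40
Best: 64 rps.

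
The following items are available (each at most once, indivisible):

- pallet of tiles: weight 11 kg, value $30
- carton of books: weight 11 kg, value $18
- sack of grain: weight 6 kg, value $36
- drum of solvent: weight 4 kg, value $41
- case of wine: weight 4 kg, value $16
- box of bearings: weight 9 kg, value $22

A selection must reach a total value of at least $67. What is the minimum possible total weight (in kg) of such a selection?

Subsets with value ≥ 67, sorted by total weight:
- sack of grain+drum of solvent: weight 10, value 77
- sack of grain+drum of solvent+case of wine: weight 14, value 93
- pallet of tiles+drum of solvent: weight 15, value 71
- drum of solvent+case of wine+box of bearings: weight 17, value 79
Minimum weight: 10 kg.

10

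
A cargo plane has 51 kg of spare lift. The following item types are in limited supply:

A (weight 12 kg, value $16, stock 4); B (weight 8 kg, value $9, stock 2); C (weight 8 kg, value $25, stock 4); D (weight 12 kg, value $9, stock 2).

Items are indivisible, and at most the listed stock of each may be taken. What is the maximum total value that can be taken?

$118

Top feasible selections:
- 2×B + 4×C: weight 48, value 118
- 1×A + 4×C: weight 44, value 116
- 1×B + 4×C: weight 40, value 109
Best: $118.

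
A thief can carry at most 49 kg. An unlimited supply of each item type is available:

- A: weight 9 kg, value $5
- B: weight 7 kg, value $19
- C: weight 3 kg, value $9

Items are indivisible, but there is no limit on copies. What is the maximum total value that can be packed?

$145

Best value-per-unit is C at 9/3; filling with it alone gives 16×9 = 144.
Optimal mix: 1×B + 14×C → weight 49, value 145.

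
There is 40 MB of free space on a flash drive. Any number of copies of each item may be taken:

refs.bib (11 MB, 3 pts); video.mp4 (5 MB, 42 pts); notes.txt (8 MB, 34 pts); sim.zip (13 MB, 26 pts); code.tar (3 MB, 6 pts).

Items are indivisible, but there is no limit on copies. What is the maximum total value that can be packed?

336 pts

Best value-per-unit is video.mp4 at 42/5, and filling with it alone uses size 8×5=40. No mix of the others beats 8×42 = 336.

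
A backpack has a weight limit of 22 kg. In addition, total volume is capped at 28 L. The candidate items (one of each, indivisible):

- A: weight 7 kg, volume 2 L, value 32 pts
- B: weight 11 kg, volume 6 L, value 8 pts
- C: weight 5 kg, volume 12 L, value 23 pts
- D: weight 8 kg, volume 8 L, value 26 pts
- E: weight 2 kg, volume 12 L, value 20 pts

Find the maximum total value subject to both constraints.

Feasible sets respecting both limits:
- A+C+D: weight 20, volume 22, value 81
- A+D+E: weight 17, volume 22, value 78
- A+C+E: weight 14, volume 26, value 75
- A+B+E: weight 20, volume 20, value 60
Best: 81 pts.

81 pts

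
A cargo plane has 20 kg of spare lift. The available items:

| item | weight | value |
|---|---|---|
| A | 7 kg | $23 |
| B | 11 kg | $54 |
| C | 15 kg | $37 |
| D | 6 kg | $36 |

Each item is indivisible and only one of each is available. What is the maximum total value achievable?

Check high-value combinations within 20 kg:
- B+D: weight 11+6=17, value 54+36=90
- A+B: weight 7+11=18, value 23+54=77
- A+D: weight 7+6=13, value 23+36=59
- B: weight 11, value 54
Best: $90.

$90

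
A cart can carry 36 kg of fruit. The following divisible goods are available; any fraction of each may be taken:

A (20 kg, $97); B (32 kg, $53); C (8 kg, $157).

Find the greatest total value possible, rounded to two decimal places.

Take in order of value per unit:
- C (157/8 per unit): all 8 → value 157, running total 157.00
- A (97/20 per unit): all 20 → value 97, running total 254.00
- B (53/32 per unit): 8 of 32 → value 8×53/32 = 13.2500, running total 267.25
Total 267.25.

267.25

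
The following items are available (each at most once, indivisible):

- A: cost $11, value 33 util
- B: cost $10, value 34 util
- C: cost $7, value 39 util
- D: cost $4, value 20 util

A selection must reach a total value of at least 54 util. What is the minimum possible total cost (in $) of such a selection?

Subsets with value ≥ 54, sorted by total cost:
- C+D: cost 11, value 59
- B+D: cost 14, value 54
Minimum cost: 11 $.

11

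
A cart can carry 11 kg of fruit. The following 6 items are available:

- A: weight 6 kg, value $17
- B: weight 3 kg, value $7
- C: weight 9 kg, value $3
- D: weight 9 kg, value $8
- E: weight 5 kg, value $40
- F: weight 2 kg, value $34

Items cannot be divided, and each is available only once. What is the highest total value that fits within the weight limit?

$81

This is a 0/1 knapsack; check combinations near the capacity.
- B+E+F: weight 3+5+2=10, value 7+40+34=81
- E+F: weight 5+2=7, value 40+34=74
- A+B+F: weight 6+3+2=11, value 17+7+34=58
Best: $81.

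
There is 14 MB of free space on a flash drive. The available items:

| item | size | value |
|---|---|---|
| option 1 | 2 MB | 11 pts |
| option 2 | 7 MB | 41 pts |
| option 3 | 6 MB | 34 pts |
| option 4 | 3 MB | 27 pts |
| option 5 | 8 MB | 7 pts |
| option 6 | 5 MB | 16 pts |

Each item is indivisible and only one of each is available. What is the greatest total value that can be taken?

Check high-value combinations within 14 MB:
- option 1+option 2+option 4: size 2+7+3=12, value 11+41+27=79
- option 3+option 4+option 6: size 6+3+5=14, value 34+27+16=77
- option 2+option 3: size 7+6=13, value 41+34=75
Best: 79 pts.

79 pts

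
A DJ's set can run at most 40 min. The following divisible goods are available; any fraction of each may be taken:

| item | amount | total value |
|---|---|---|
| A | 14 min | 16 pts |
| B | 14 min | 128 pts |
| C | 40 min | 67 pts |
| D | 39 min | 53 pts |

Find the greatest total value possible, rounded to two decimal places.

171.55

Take in order of value per unit:
- B (128/14 per unit): all 14 → value 128, running total 128.00
- C (67/40 per unit): 26 of 40 → value 26×67/40 = 43.5500, running total 171.55
Total 171.55.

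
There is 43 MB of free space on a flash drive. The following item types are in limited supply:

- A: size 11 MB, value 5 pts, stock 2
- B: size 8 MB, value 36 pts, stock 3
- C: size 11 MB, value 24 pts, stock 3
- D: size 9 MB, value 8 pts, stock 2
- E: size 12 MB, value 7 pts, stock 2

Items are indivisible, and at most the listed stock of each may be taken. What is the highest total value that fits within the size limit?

Top feasible selections:
- 3×B + 1×C: size 35, value 132
- 3×B + 2×D: size 42, value 124
- 2×B + 2×C: size 38, value 120
- 3×B + 1×D: size 33, value 116
Best: 132 pts.

132 pts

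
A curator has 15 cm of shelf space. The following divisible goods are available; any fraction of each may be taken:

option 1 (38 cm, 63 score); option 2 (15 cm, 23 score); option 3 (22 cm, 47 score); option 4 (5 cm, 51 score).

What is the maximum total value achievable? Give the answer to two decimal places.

Take in order of value per unit:
- option 4 (51/5 per unit): all 5 → value 51, running total 51.00
- option 3 (47/22 per unit): 10 of 22 → value 10×47/22 = 21.3636, running total 72.36
Total 72.36.

72.36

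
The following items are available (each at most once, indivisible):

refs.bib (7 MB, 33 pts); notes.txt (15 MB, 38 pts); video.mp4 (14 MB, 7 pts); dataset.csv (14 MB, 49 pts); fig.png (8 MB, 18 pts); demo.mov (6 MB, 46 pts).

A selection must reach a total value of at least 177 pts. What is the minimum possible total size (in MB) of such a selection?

50

Subsets with value ≥ 177, sorted by total size:
- refs.bib+notes.txt+dataset.csv+fig.png+demo.mov: size 50, value 184
- refs.bib+notes.txt+video.mp4+dataset.csv+fig.png+demo.mov: size 64, value 191
Minimum size: 50 MB.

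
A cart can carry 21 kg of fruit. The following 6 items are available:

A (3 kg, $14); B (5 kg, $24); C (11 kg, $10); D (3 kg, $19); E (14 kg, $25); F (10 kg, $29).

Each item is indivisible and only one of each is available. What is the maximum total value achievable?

Check high-value combinations within 21 kg:
- A+B+D+F: weight 3+5+3+10=21, value 14+24+19+29=86
- B+D+F: weight 5+3+10=18, value 24+19+29=72
- A+B+F: weight 3+5+10=18, value 14+24+29=67
- A+D+F: weight 3+3+10=16, value 14+19+29=62
- A+D+E: weight 3+3+14=20, value 14+19+25=58
Best: $86.

$86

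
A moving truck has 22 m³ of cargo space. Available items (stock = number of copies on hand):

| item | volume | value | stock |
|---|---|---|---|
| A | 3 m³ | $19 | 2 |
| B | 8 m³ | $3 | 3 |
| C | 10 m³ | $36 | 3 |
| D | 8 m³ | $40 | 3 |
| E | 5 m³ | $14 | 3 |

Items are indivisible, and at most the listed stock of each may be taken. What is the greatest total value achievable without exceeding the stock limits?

$118

Top feasible selections:
- 2×A + 2×D: volume 22, value 118
- 1×A + 2×D: volume 19, value 99
Best: $118.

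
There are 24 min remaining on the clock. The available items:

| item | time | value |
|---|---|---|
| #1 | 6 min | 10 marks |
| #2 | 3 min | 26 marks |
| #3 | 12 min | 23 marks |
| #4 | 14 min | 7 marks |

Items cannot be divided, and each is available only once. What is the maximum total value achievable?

This is a 0/1 knapsack; check combinations near the capacity.
- #1+#2+#3: time 6+3+12=21, value 10+26+23=59
- #2+#3: time 3+12=15, value 26+23=49
- #1+#2+#4: time 6+3+14=23, value 10+26+7=43
- #1+#2: time 6+3=9, value 10+26=36
- #2+#4: time 3+14=17, value 26+7=33
Best: 59 marks.

59 marks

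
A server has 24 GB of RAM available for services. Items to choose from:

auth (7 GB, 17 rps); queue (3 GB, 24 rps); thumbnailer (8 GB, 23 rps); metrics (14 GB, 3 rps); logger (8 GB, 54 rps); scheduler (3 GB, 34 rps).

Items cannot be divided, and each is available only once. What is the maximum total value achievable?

135 rps

Check high-value combinations within 24 GB:
- queue+thumbnailer+logger+scheduler: memory 3+8+8+3=22, value 24+23+54+34=135
- auth+queue+logger+scheduler: memory 7+3+8+3=21, value 17+24+54+34=129
- queue+logger+scheduler: memory 3+8+3=14, value 24+54+34=112
- thumbnailer+logger+scheduler: memory 8+8+3=19, value 23+54+34=111
- auth+logger+scheduler: memory 7+8+3=18, value 17+54+34=105
Best: 135 rps.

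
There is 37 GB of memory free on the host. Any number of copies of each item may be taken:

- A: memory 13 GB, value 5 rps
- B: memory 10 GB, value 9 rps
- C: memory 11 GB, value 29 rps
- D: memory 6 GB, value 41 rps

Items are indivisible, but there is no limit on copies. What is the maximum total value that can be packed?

Best value-per-unit is D at 41/6, and filling with it alone uses memory 6×6=36. No mix of the others beats 6×41 = 246.

246 rps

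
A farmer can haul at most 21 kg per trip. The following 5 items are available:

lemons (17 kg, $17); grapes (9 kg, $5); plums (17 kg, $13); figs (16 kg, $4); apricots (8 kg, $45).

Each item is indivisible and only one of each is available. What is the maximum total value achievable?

$50

Check high-value combinations within 21 kg:
- grapes+apricots: weight 9+8=17, value 5+45=50
- apricots: weight 8, value 45
- lemons: weight 17, value 17
Best: $50.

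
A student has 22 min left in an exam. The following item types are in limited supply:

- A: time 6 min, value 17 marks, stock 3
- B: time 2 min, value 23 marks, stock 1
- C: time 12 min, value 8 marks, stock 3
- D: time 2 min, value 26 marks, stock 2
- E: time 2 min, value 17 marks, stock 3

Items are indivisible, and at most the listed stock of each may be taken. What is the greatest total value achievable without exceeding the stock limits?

Top feasible selections:
- 1×A + 1×B + 2×D + 3×E: time 18, value 143
- 2×A + 1×B + 2×D + 2×E: time 22, value 143
- 2×A + 2×D + 3×E: time 22, value 137
Best: 143 marks.

143 marks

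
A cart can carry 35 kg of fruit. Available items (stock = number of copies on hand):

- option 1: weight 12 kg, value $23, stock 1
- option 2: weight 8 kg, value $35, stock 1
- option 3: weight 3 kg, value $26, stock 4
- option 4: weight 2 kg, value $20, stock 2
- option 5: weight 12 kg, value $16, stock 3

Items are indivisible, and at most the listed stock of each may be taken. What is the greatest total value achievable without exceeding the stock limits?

Top feasible selections:
- 1×option 1 + 1×option 2 + 4×option 3 + 1×option 4: weight 34, value 182
- 1×option 2 + 4×option 3 + 2×option 4: weight 24, value 179
- 1×option 1 + 1×option 2 + 3×option 3 + 2×option 4: weight 33, value 176
Best: $182.

$182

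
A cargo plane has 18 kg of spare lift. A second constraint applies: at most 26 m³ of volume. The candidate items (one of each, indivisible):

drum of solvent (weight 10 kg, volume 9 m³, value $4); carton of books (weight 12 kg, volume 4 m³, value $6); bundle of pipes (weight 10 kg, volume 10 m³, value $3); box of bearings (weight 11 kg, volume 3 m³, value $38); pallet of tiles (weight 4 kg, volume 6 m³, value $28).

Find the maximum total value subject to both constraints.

Feasible sets respecting both limits:
- box of bearings+pallet of tiles: weight 15, volume 9, value 66
- box of bearings: weight 11, volume 3, value 38
- carton of books+pallet of tiles: weight 16, volume 10, value 34
Best: $66.

$66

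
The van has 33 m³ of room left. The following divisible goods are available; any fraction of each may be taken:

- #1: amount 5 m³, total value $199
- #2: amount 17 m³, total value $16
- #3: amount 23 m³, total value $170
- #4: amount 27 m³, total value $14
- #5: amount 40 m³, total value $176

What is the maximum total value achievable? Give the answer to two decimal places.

Take in order of value per unit:
- #1 (199/5 per unit): all 5 → value 199, running total 199.00
- #3 (170/23 per unit): all 23 → value 170, running total 369.00
- #5 (176/40 per unit): 5 of 40 → value 5×176/40 = 22.0000, running total 391.00
Total 391.00.

391.00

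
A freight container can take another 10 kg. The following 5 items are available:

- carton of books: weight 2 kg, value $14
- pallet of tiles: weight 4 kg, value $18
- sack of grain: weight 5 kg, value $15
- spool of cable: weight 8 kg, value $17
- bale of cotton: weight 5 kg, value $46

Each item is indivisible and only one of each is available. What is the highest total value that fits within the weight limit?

Check high-value combinations within 10 kg:
- pallet of tiles+bale of cotton: weight 4+5=9, value 18+46=64
- sack of grain+bale of cotton: weight 5+5=10, value 15+46=61
- carton of books+bale of cotton: weight 2+5=7, value 14+46=60
- bale of cotton: weight 5, value 46
- pallet of tiles+sack of grain: weight 4+5=9, value 18+15=33
Best: $64.

$64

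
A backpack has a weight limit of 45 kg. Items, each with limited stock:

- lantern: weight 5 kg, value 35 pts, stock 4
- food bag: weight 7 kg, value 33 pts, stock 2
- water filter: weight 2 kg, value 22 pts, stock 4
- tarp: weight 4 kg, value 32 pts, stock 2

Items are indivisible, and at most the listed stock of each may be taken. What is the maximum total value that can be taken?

Top feasible selections:
- 4×lantern + 1×food bag + 4×water filter + 2×tarp: weight 43, value 325
- 3×lantern + 2×food bag + 4×water filter + 2×tarp: weight 45, value 323
- 4×lantern + 2×food bag + 3×water filter + 1×tarp: weight 44, value 304
Best: 325 pts.

325 pts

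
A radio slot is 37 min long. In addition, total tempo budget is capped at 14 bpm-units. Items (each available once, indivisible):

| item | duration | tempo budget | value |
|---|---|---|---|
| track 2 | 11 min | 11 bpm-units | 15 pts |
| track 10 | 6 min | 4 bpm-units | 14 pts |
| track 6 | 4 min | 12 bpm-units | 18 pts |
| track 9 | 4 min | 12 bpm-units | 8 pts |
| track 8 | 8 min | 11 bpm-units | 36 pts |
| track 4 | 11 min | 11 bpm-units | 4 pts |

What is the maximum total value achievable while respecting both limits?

36 pts

Feasible sets respecting both limits:
- track 8: duration 8, tempo budget 11, value 36
- track 6: duration 4, tempo budget 12, value 18
- track 2: duration 11, tempo budget 11, value 15
Best: 36 pts.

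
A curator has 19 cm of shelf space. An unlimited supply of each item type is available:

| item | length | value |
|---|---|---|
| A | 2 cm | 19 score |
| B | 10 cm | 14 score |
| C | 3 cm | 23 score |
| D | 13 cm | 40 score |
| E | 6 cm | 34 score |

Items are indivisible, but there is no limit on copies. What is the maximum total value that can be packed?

175 score

Best value-per-unit is A at 19/2; filling with it alone gives 9×19 = 171.
Optimal mix: 8×A + 1×C → length 19, value 175.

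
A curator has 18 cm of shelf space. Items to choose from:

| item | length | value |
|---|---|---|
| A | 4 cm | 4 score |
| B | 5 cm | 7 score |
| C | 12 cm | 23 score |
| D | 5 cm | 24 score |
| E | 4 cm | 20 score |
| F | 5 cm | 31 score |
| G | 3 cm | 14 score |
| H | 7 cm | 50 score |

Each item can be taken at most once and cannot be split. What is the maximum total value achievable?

105 score

Check high-value combinations within 18 cm:
- D+F+H: length 5+5+7=17, value 24+31+50=105
- E+F+H: length 4+5+7=16, value 20+31+50=101
- F+G+H: length 5+3+7=15, value 31+14+50=95
Best: 105 score.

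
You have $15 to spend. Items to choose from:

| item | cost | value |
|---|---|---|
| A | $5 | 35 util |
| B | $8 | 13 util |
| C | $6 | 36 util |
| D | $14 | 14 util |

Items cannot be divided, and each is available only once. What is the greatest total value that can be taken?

71 util

Check high-value combinations within $15:
- A+C: cost 5+6=11, value 35+36=71
- B+C: cost 8+6=14, value 13+36=49
- A+B: cost 5+8=13, value 35+13=48
- C: cost 6, value 36
Best: 71 util.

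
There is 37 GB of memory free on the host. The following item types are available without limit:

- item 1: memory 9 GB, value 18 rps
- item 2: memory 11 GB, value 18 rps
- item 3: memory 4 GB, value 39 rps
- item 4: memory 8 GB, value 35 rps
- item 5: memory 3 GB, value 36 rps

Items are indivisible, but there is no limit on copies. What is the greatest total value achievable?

Best value-per-unit is item 5 at 36/3; filling with it alone gives 12×36 = 432.
Optimal mix: 1×item 3 + 11×item 5 → memory 37, value 435.

435 rps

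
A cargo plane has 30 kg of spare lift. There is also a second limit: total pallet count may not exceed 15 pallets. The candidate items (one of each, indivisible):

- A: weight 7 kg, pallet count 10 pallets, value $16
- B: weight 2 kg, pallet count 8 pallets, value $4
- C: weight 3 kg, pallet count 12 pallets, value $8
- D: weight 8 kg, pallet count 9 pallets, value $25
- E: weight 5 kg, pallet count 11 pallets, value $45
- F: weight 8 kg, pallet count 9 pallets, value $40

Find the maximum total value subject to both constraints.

Feasible sets respecting both limits:
- E: weight 5, pallet count 11, value 45
- F: weight 8, pallet count 9, value 40
- D: weight 8, pallet count 9, value 25
- A: weight 7, pallet count 10, value 16
Best: $45.

$45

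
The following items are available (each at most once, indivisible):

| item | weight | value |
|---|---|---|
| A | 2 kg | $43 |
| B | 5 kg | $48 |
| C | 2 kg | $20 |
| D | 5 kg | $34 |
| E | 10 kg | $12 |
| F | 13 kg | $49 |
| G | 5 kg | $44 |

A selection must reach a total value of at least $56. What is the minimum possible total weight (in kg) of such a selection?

Subsets with value ≥ 56, sorted by total weight:
- A+C: weight 4, value 63
- A+B: weight 7, value 91
- A+G: weight 7, value 87
- A+D: weight 7, value 77
Minimum weight: 4 kg.

4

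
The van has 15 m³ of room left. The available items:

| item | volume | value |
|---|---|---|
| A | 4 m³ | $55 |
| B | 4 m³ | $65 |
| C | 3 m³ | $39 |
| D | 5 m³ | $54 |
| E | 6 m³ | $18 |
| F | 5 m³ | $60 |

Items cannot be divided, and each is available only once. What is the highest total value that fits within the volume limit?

$180

Check high-value combinations within 15 m³:
- A+B+F: volume 4+4+5=13, value 55+65+60=180
- B+D+F: volume 4+5+5=14, value 65+54+60=179
- A+B+D: volume 4+4+5=13, value 55+65+54=174
- A+D+F: volume 4+5+5=14, value 55+54+60=169
- B+C+F: volume 4+3+5=12, value 65+39+60=164
Best: $180.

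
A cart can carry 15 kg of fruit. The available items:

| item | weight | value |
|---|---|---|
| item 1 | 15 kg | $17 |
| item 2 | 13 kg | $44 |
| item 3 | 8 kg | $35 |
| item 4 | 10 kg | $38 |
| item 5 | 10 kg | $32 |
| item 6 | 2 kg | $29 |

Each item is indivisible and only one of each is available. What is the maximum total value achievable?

$73

Check high-value combinations within 15 kg:
- item 2+item 6: weight 13+2=15, value 44+29=73
- item 4+item 6: weight 10+2=12, value 38+29=67
- item 3+item 6: weight 8+2=10, value 35+29=64
- item 5+item 6: weight 10+2=12, value 32+29=61
- item 2: weight 13, value 44
Best: $73.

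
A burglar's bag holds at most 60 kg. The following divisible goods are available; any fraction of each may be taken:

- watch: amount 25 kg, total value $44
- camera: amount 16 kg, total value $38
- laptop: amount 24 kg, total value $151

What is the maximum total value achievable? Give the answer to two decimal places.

224.20

Take in order of value per unit:
- laptop (151/24 per unit): all 24 → value 151, running total 151.00
- camera (38/16 per unit): all 16 → value 38, running total 189.00
- watch (44/25 per unit): 20 of 25 → value 20×44/25 = 35.2000, running total 224.20
Total 224.20.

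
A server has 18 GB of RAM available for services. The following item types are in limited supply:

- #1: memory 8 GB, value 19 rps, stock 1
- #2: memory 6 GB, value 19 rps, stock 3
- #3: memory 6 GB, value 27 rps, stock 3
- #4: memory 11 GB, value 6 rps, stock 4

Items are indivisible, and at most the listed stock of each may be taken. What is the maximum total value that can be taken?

Best selections within memory 18 and stock limits:
- 3×#3: memory 18, value 81
- 1×#2 + 2×#3: memory 18, value 73
- 2×#2 + 1×#3: memory 18, value 65
Best: 81 rps.

81 rps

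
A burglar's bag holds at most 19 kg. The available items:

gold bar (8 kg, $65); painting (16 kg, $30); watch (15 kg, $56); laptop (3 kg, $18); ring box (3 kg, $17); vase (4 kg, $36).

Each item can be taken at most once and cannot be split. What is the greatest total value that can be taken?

Check high-value combinations within 19 kg:
- gold bar+laptop+ring box+vase: weight 8+3+3+4=18, value 65+18+17+36=136
- gold bar+laptop+vase: weight 8+3+4=15, value 65+18+36=119
- gold bar+ring box+vase: weight 8+3+4=15, value 65+17+36=118
Best: $136.

$136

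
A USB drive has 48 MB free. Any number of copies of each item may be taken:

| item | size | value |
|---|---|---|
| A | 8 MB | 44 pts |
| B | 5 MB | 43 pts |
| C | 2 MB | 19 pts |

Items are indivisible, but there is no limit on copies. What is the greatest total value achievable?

456 pts

Best value-per-unit is C at 19/2, and filling with it alone uses size 24×2=48. No mix of the others beats 24×19 = 456.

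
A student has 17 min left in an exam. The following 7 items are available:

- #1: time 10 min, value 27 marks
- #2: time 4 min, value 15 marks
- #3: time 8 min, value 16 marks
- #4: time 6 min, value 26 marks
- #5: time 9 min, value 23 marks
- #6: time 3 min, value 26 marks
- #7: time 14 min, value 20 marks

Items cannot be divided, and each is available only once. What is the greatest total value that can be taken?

Check high-value combinations within 17 min:
- #1+#2+#6: time 10+4+3=17, value 27+15+26=68
- #3+#4+#6: time 8+6+3=17, value 16+26+26=68
- #2+#4+#6: time 4+6+3=13, value 15+26+26=67
- #2+#5+#6: time 4+9+3=16, value 15+23+26=64
Best: 68 marks.

68 marks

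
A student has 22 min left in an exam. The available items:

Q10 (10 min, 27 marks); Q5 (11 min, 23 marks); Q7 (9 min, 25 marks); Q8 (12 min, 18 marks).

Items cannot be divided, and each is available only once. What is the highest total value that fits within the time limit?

This is a 0/1 knapsack; check combinations near the capacity.
- Q10+Q7: time 10+9=19, value 27+25=52
- Q10+Q5: time 10+11=21, value 27+23=50
- Q5+Q7: time 11+9=20, value 23+25=48
- Q10+Q8: time 10+12=22, value 27+18=45
- Q7+Q8: time 9+12=21, value 25+18=43
Best: 52 marks.

52 marks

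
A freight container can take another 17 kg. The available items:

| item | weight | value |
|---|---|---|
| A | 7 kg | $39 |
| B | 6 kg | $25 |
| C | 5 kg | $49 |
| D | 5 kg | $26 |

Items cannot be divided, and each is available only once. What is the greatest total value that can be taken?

$114

This is a 0/1 knapsack; check combinations near the capacity.
- A+C+D: weight 7+5+5=17, value 39+49+26=114
- B+C+D: weight 6+5+5=16, value 25+49+26=100
- A+C: weight 7+5=12, value 39+49=88
- C+D: weight 5+5=10, value 49+26=75
Best: $114.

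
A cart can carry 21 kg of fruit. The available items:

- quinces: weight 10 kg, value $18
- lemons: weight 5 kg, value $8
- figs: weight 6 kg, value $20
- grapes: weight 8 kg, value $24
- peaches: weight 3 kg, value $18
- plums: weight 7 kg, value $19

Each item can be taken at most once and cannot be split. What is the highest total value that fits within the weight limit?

Check high-value combinations within 21 kg:
- lemons+figs+peaches+plums: weight 5+6+3+7=21, value 8+20+18+19=65
- figs+grapes+plums: weight 6+8+7=21, value 20+24+19=63
- figs+grapes+peaches: weight 6+8+3=17, value 20+24+18=62
Best: $65.

$65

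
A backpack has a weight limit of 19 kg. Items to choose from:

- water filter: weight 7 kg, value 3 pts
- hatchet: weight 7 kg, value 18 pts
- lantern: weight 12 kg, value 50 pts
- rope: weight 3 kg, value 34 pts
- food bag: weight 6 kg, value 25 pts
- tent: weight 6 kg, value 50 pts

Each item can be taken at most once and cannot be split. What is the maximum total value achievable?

Check high-value combinations within 19 kg:
- rope+food bag+tent: weight 3+6+6=15, value 34+25+50=109
- hatchet+rope+tent: weight 7+3+6=16, value 18+34+50=102
- lantern+tent: weight 12+6=18, value 50+50=100
- hatchet+food bag+tent: weight 7+6+6=19, value 18+25+50=93
- water filter+rope+tent: weight 7+3+6=16, value 3+34+50=87
Best: 109 pts.

109 pts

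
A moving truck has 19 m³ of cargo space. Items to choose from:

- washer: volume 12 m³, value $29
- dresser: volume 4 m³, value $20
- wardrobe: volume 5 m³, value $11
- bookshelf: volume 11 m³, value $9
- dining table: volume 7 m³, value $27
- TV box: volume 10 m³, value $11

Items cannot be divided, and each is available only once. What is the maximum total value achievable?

This is a 0/1 knapsack; check combinations near the capacity.
- dresser+wardrobe+dining table: volume 4+5+7=16, value 20+11+27=58
- washer+dining table: volume 12+7=19, value 29+27=56
- washer+dresser: volume 12+4=16, value 29+20=49
- dresser+dining table: volume 4+7=11, value 20+27=47
- dresser+wardrobe+TV box: volume 4+5+10=19, value 20+11+11=42
Best: $58.

$58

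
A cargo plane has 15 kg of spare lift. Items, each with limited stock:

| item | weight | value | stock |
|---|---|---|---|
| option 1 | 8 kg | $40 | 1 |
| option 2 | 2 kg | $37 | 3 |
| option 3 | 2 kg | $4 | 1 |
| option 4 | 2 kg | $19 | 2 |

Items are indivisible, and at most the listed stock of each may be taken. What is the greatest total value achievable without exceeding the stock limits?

Best selections within weight 15 and stock limits:
- 3×option 2 + 1×option 3 + 2×option 4: weight 12, value 153
- 1×option 1 + 3×option 2: weight 14, value 151
Best: $153.

$153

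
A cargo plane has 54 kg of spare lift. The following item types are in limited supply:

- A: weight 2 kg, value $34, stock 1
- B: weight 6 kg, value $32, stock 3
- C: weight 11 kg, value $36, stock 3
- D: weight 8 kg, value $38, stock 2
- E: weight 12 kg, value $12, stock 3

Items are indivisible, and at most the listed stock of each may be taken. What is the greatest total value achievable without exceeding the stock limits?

Top feasible selections:
- 1×A + 2×B + 2×C + 2×D: weight 52, value 246
- 1×A + 3×B + 1×C + 2×D: weight 47, value 242
Best: $246.

$246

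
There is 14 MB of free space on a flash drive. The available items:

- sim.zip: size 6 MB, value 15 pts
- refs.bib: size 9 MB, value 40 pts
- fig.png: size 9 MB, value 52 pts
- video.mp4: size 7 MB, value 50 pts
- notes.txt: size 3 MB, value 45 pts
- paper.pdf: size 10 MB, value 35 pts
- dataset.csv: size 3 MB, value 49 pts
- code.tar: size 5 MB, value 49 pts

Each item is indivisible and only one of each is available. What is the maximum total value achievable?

144 pts

Check high-value combinations within 14 MB:
- video.mp4+notes.txt+dataset.csv: size 7+3+3=13, value 50+45+49=144
- notes.txt+dataset.csv+code.tar: size 3+3+5=11, value 45+49+49=143
- sim.zip+dataset.csv+code.tar: size 6+3+5=14, value 15+49+49=113
Best: 144 pts.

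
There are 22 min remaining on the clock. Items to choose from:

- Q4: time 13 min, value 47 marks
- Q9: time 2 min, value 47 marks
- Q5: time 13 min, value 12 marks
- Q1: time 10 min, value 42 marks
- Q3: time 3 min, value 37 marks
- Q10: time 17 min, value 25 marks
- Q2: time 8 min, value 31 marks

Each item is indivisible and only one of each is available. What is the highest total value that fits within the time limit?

Check high-value combinations within 22 min:
- Q4+Q9+Q3: time 13+2+3=18, value 47+47+37=131
- Q9+Q1+Q3: time 2+10+3=15, value 47+42+37=126
- Q9+Q1+Q2: time 2+10+8=20, value 47+42+31=120
Best: 131 marks.

131 marks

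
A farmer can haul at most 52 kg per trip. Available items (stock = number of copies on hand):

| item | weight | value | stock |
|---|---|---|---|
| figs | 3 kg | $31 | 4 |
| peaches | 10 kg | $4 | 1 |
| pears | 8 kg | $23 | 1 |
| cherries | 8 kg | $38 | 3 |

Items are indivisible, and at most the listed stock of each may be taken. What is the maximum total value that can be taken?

$261

Best selections within weight 52 and stock limits:
- 4×figs + 1×pears + 3×cherries: weight 44, value 261
- 4×figs + 1×peaches + 3×cherries: weight 46, value 242
- 4×figs + 3×cherries: weight 36, value 238
Best: $261.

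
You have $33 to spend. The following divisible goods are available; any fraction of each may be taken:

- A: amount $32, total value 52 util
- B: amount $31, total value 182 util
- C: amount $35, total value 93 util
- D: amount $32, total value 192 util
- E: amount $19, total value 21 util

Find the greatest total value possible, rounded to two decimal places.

Take in order of value per unit:
- D (192/32 per unit): all 32 → value 192, running total 192.00
- B (182/31 per unit): 1 of 31 → value 1×182/31 = 5.8710, running total 197.87
Total 197.87.

197.87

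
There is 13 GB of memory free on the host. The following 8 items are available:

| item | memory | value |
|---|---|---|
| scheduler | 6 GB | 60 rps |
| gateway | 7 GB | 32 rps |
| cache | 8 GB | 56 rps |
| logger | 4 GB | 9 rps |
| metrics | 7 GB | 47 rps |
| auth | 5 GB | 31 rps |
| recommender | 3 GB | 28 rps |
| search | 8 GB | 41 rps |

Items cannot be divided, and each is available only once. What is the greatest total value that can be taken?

107 rps

Check high-value combinations within 13 GB:
- scheduler+metrics: memory 6+7=13, value 60+47=107
- scheduler+logger+recommender: memory 6+4+3=13, value 60+9+28=97
- scheduler+gateway: memory 6+7=13, value 60+32=92
Best: 107 rps.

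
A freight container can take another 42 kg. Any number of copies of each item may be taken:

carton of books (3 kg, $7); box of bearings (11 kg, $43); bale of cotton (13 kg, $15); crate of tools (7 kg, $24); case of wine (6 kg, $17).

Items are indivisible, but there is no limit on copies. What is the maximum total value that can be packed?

$153

Best value-per-unit is box of bearings at 43/11; filling with it alone gives 3×43 = 129.
Optimal mix: 1×carton of books + 3×box of bearings + 1×case of wine → weight 42, value 153.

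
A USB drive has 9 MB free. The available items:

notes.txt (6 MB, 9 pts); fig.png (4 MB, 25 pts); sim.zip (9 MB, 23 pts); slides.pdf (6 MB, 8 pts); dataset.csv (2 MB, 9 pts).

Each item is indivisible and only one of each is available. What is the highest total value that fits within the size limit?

Check high-value combinations within 9 MB:
- fig.png+dataset.csv: size 4+2=6, value 25+9=34
- fig.png: size 4, value 25
- sim.zip: size 9, value 23
- notes.txt+dataset.csv: size 6+2=8, value 9+9=18
Best: 34 pts.

34 pts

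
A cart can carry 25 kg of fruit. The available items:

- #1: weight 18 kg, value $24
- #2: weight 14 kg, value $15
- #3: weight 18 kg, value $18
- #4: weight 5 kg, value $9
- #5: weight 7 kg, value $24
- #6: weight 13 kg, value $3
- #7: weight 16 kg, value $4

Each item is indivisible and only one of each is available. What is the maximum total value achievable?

$48

Check high-value combinations within 25 kg:
- #1+#5: weight 18+7=25, value 24+24=48
- #3+#5: weight 18+7=25, value 18+24=42
- #2+#5: weight 14+7=21, value 15+24=39
Best: $48.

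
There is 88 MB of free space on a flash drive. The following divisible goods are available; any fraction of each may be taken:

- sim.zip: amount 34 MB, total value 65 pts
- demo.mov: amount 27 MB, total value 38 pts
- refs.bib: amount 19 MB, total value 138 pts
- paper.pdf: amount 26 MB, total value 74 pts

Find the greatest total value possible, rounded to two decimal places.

Take in order of value per unit:
- refs.bib (138/19 per unit): all 19 → value 138, running total 138.00
- paper.pdf (74/26 per unit): all 26 → value 74, running total 212.00
- sim.zip (65/34 per unit): all 34 → value 65, running total 277.00
- demo.mov (38/27 per unit): 9 of 27 → value 9×38/27 = 12.6667, running total 289.67
Total 289.67.

289.67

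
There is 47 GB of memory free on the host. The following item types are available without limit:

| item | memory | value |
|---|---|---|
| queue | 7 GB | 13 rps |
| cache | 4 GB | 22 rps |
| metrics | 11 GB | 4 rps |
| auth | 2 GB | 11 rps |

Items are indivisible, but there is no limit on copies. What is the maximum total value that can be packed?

Best value-per-unit is cache at 22/4; filling with it alone gives 11×22 = 242.
Optimal mix: 11×cache + 1×auth → memory 46, value 253.

253 rps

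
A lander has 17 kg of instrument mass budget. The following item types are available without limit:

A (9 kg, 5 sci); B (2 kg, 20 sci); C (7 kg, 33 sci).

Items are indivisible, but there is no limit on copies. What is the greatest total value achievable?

Best value-per-unit is B at 20/2, and filling with it alone uses mass 8×2=16. No mix of the others beats 8×20 = 160.

160 sci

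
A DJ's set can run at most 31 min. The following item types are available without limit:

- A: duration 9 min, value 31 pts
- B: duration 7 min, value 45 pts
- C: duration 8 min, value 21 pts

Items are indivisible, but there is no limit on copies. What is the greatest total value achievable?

Best value-per-unit is B at 45/7, and filling with it alone uses duration 4×7=28. No mix of the others beats 4×45 = 180.

180 pts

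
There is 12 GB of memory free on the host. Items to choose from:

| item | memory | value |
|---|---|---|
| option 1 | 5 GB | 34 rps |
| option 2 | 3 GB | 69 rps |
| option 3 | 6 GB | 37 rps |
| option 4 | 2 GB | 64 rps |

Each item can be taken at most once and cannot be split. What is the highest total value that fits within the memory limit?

170 rps

This is a 0/1 knapsack; check combinations near the capacity.
- option 2+option 3+option 4: memory 3+6+2=11, value 69+37+64=170
- option 1+option 2+option 4: memory 5+3+2=10, value 34+69+64=167
- option 2+option 4: memory 3+2=5, value 69+64=133
Best: 170 rps.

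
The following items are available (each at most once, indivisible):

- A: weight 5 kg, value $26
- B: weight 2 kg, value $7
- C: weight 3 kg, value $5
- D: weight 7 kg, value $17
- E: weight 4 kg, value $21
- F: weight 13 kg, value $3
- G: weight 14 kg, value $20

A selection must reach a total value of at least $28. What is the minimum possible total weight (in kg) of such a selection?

6

Subsets with value ≥ 28, sorted by total weight:
- B+E: weight 6, value 28
- A+B: weight 7, value 33
Minimum weight: 6 kg.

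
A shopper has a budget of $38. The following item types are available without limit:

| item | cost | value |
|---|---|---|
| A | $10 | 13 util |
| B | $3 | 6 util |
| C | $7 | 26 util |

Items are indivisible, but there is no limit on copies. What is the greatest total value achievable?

136 util

Best value-per-unit is C at 26/7; filling with it alone gives 5×26 = 130.
Optimal mix: 1×B + 5×C → cost 38, value 136.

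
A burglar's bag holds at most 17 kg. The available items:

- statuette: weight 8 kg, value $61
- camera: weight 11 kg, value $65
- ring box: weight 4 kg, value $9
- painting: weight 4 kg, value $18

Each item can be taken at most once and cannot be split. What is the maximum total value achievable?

$88

Check high-value combinations within 17 kg:
- statuette+ring box+painting: weight 8+4+4=16, value 61+9+18=88
- camera+painting: weight 11+4=15, value 65+18=83
- statuette+painting: weight 8+4=12, value 61+18=79
Best: $88.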